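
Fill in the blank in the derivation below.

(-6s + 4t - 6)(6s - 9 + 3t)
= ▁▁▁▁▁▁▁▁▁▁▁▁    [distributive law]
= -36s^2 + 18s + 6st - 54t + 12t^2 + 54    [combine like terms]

By distributive law:

-36s^2 + 54s - 18st + 24st - 36t + 12t^2 - 36s + 54 - 18t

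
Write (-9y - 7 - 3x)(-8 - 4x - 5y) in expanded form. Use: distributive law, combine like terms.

107y + 51xy + 45y² + 56 + 52x + 12x²

(-9y - 7 - 3x)(-8 - 4x - 5y)
= 72y + 36xy + 45y² + 56 + 28x + 35y + 24x + 12x² + 15xy    [distributive law]
= 107y + 51xy + 45y² + 56 + 52x + 12x²    [combine like terms]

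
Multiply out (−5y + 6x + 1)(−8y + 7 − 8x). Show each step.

40y^2 − 43y − 8xy + 34x − 48x^2 + 7

(−5y + 6x + 1)(−8y + 7 − 8x)
= 40y^2 − 35y + 40xy − 48xy + 42x − 48x^2 − 8y + 7 − 8x    [distributive law]
= 40y^2 − 43y − 8xy + 34x − 48x^2 + 7    [combine like terms]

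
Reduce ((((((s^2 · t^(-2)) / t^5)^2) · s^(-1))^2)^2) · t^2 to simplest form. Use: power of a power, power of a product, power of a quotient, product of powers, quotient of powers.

((((((s^2 · t^(-2)) / t^5)^2) · s^(-1))^2)^2) · t^2
= (((((s^2 · t^(-2)) / t^5)^2) · s^(-1))^4) · t^2    [power of a power]
= (((((s^2 · t^(-2)) / t^5)^2)^4) · ((s^(-1))^4)) · t^2    [power of a product]
= ((((s^2 · t^(-2)) / t^5)^8) · ((s^(-1))^4)) · t^2    [power of a power]
= ((((s^2 · t^(-2))^8) / ((t^5)^8)) · ((s^(-1))^4)) · t^2    [power of a quotient]
= (((((s^2)^8) · ((t^(-2))^8)) / ((t^5)^8)) · ((s^(-1))^4)) · t^2    [power of a product]
= (((s^16 · ((t^(-2))^8)) / ((t^5)^8)) · ((s^(-1))^4)) · t^2    [power of a power]
= (((s^16 · t^(-16)) / ((t^5)^8)) · ((s^(-1))^4)) · t^2    [power of a power]
= (((s^16 · t^(-16)) / t^40) · ((s^(-1))^4)) · t^2    [power of a power]
= (((s^16 · t^(-16)) / t^40) · s^(-4)) · t^2    [power of a power]
= s^12t^(-54)    [quotient of powers; product of powers]

s^12t^(-54)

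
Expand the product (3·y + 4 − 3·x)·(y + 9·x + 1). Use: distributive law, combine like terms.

(3·y + 4 − 3·x)·(y + 9·x + 1)
= 3·y^2 + 27·x·y + 3·y + 4·y + 36·x + 4 − 3·x·y − 27·x^2 − 3·x    [distributive law]
= 3·y^2 + 24·x·y + 7·y + 33·x + 4 − 27·x^2    [combine like terms]

3·y^2 + 24·x·y + 7·y + 33·x + 4 − 27·x^2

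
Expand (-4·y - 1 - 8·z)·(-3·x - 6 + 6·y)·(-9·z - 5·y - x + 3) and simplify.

(-4·y - 1 - 8·z)·(-3·x - 6 + 6·y)·(-9·z - 5·y - x + 3)
= (12·x·y + 24·y - 24·y^2 + 3·x + 6 - 6·y + 24·x·z + 48·z - 48·y·z)·(-9·z - 5·y - x + 3)    [distributive law]
= (12·x·y + 18·y - 24·y^2 + 3·x + 6 + 24·x·z + 48·z - 48·y·z)·(-9·z - 5·y - x + 3)    [combine like terms]
= -108·x·y·z - 60·x·y^2 - 12·x^2·y + 36·x·y - 162·y·z - 90·y^2 - 18·x·y + 54·y + 216·y^2·z + 120·y^3 + 24·x·y^2 - 72·y^2 - 27·x·z - 15·x·y - 3·x^2 + 9·x - 54·z - 30·y - 6·x + 18 - 216·x·z^2 - 120·x·y·z - 24·x^2·z + 72·x·z - 432·z^2 - 240·y·z - 48·x·z + 144·z + 432·y·z^2 + 240·y^2·z + 48·x·y·z - 144·y·z    [distributive law]
= -180·x·y·z - 36·x·y^2 - 12·x^2·y + 3·x·y - 546·y·z - 162·y^2 + 24·y + 456·y^2·z + 120·y^3 - 3·x·z - 3·x^2 + 3·x + 90·z + 18 - 216·x·z^2 - 24·x^2·z - 432·z^2 + 432·y·z^2    [combine like terms]

-180·x·y·z - 36·x·y^2 - 12·x^2·y + 3·x·y - 546·y·z - 162·y^2 + 24·y + 456·y^2·z + 120·y^3 - 3·x·z - 3·x^2 + 3·x + 90·z + 18 - 216·x·z^2 - 24·x^2·z - 432·z^2 + 432·y·z^2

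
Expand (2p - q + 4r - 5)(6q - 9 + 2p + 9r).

10pq - 28p + 4p^2 + 26pr - 6q^2 - 21q + 15qr - 81r + 36r^2 + 45

(2p - q + 4r - 5)(6q - 9 + 2p + 9r)
= 12pq - 18p + 4p^2 + 18pr - 6q^2 + 9q - 2pq - 9qr + 24qr - 36r + 8pr + 36r^2 - 30q + 45 - 10p - 45r    [distributive law]
= 10pq - 28p + 4p^2 + 26pr - 6q^2 - 21q + 15qr - 81r + 36r^2 + 45    [combine like terms]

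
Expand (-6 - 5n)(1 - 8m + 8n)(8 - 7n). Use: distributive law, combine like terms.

(-6 - 5n)(1 - 8m + 8n)(8 - 7n)
= (-6 + 48m - 48n - 5n + 40mn - 40n^2)(8 - 7n)    [distributive law]
= (-6 + 48m - 53n + 40mn - 40n^2)(8 - 7n)    [combine like terms]
= -48 + 42n + 384m - 336mn - 424n + 371n^2 + 320mn - 280mn^2 - 320n^2 + 280n^3    [distributive law]
= -48 - 382n + 384m - 16mn + 51n^2 - 280mn^2 + 280n^3    [combine like terms]

-48 - 382n + 384m - 16mn + 51n^2 - 280mn^2 + 280n^3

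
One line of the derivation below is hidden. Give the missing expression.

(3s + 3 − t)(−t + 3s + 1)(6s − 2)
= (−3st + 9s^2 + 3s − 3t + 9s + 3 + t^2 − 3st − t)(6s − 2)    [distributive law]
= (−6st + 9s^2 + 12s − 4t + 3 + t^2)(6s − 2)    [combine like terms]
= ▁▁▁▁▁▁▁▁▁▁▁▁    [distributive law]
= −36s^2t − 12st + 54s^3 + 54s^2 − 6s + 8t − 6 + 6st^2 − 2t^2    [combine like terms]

After distributive law, the bracketed line is:

−36s^2t + 12st + 54s^3 − 18s^2 + 72s^2 − 24s − 24st + 8t + 18s − 6 + 6st^2 − 2t^2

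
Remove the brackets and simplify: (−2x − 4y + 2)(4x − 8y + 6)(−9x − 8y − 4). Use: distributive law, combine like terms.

72x³ + 64x²y + 68x² + 392xy − 92x − 288xy² − 256y³ + 192y² + 64y − 48

(−2x − 4y + 2)(4x − 8y + 6)(−9x − 8y − 4)
= (−8x² + 16xy − 12x − 16xy + 32y² − 24y + 8x − 16y + 12)(−9x − 8y − 4)    [distributive law]
= (−8x² − 4x + 32y² − 40y + 12)(−9x − 8y − 4)    [combine like terms]
= 72x³ + 64x²y + 32x² + 36x² + 32xy + 16x − 288xy² − 256y³ − 128y² + 360xy + 320y² + 160y − 108x − 96y − 48    [distributive law]
= 72x³ + 64x²y + 68x² + 392xy − 92x − 288xy² − 256y³ + 192y² + 64y − 48    [combine like terms]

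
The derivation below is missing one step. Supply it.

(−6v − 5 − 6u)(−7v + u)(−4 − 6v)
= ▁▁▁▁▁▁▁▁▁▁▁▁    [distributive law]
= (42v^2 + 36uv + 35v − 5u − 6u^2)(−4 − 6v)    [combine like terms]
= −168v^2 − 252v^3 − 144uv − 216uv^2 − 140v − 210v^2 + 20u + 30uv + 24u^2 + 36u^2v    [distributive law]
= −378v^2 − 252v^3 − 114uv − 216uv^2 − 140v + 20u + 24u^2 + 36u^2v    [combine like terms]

After distributive law, the bracketed line is:

(42v^2 − 6uv + 35v − 5u + 42uv − 6u^2)(−4 − 6v)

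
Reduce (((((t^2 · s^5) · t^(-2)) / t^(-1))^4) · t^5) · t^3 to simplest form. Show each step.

(((((t^2 · s^5) · t^(-2)) / t^(-1))^4) · t^5) · t^3
= (((((t^2 · s^5) · t^(-2))^4) / ((t^(-1))^4)) · t^5) · t^3    [power of a quotient]
= (((((t^2 · s^5)^4) · ((t^(-2))^4)) / ((t^(-1))^4)) · t^5) · t^3    [power of a product]
= ((((((t^2)^4) · ((s^5)^4)) · ((t^(-2))^4)) / ((t^(-1))^4)) · t^5) · t^3    [power of a product]
= ((((t^8 · ((s^5)^4)) · ((t^(-2))^4)) / ((t^(-1))^4)) · t^5) · t^3    [power of a power]
= ((((t^8 · s^20) · ((t^(-2))^4)) / ((t^(-1))^4)) · t^5) · t^3    [power of a power]
= ((((t^8 · s^20) · t^(-8)) / ((t^(-1))^4)) · t^5) · t^3    [power of a power]
= ((((t^8 · s^20) · t^(-8)) / t^(-4)) · t^5) · t^3    [power of a power]
= s^20t^12    [quotient of powers; product of powers]

s^20t^12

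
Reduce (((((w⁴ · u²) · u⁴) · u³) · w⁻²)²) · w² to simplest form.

u¹⁸·w⁶

(((((w⁴ · u²) · u⁴) · u³) · w⁻²)²) · w²
= (((((w⁴ · u²) · u⁴) · u³)²) · ((w⁻²)²)) · w²    [power of a product]
= (((((w⁴ · u²) · u⁴)²) · ((u³)²)) · ((w⁻²)²)) · w²    [power of a product]
= (((((w⁴ · u²)²) · ((u⁴)²)) · ((u³)²)) · ((w⁻²)²)) · w²    [power of a product]
= ((((((w⁴)²) · ((u²)²)) · ((u⁴)²)) · ((u³)²)) · ((w⁻²)²)) · w²    [power of a product]
= ((((w⁸ · ((u²)²)) · ((u⁴)²)) · ((u³)²)) · ((w⁻²)²)) · w²    [power of a power]
= ((((w⁸ · u⁴) · ((u⁴)²)) · ((u³)²)) · ((w⁻²)²)) · w²    [power of a power]
= ((((w⁸ · u⁴) · u⁸) · ((u³)²)) · ((w⁻²)²)) · w²    [power of a power]
= ((((w⁸ · u⁴) · u⁸) · u⁶) · ((w⁻²)²)) · w²    [power of a power]
= ((((w⁸ · u⁴) · u⁸) · u⁶) · w⁻⁴) · w²    [power of a power]
= u¹⁸·w⁶    [product of powers]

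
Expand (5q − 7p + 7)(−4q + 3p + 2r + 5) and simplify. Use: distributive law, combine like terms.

(5q − 7p + 7)(−4q + 3p + 2r + 5)
= −20q² + 15pq + 10qr + 25q + 28pq − 21p² − 14pr − 35p − 28q + 21p + 14r + 35    [distributive law]
= −20q² + 43pq + 10qr − 3q − 21p² − 14pr − 14p + 14r + 35    [combine like terms]

−20q² + 43pq + 10qr − 3q − 21p² − 14pr − 14p + 14r + 35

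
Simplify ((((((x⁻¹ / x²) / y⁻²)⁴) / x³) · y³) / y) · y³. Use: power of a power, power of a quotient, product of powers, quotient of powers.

((((((x⁻¹ / x²) / y⁻²)⁴) / x³) · y³) / y) · y³
= ((((((x⁻¹ / x²)⁴) / ((y⁻²)⁴)) / x³) · y³) / y) · y³    [power of a quotient]
= (((((((x⁻¹)⁴) / ((x²)⁴)) / ((y⁻²)⁴)) / x³) · y³) / y) · y³    [power of a quotient]
= (((((x⁻⁴ / ((x²)⁴)) / ((y⁻²)⁴)) / x³) · y³) / y) · y³    [power of a power]
= (((((x⁻⁴ / x⁸) / ((y⁻²)⁴)) / x³) · y³) / y) · y³    [power of a power]
= ((((x⁻¹² / ((y⁻²)⁴)) / x³) · y³) / y) · y³    [quotient of powers]
= ((((x⁻¹² / y⁻⁸) / x³) · y³) / y) · y³    [power of a power]
= x⁻¹⁵y¹³    [quotient of powers; product of powers]

x⁻¹⁵y¹³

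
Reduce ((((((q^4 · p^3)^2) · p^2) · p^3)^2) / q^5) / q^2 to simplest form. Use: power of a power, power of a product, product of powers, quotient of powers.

p^22·q^9

((((((q^4 · p^3)^2) · p^2) · p^3)^2) / q^5) / q^2
= ((((((q^4 · p^3)^2) · p^2)^2) · ((p^3)^2)) / q^5) / q^2    [power of a product]
= ((((((q^4 · p^3)^2)^2) · ((p^2)^2)) · ((p^3)^2)) / q^5) / q^2    [power of a product]
= (((((q^4 · p^3)^4) · ((p^2)^2)) · ((p^3)^2)) / q^5) / q^2    [power of a power]
= ((((((q^4)^4) · ((p^3)^4)) · ((p^2)^2)) · ((p^3)^2)) / q^5) / q^2    [power of a product]
= ((((q^16 · ((p^3)^4)) · ((p^2)^2)) · ((p^3)^2)) / q^5) / q^2    [power of a power]
= ((((q^16 · p^12) · ((p^2)^2)) · ((p^3)^2)) / q^5) / q^2    [power of a power]
= ((((q^16 · p^12) · p^4) · ((p^3)^2)) / q^5) / q^2    [power of a power]
= ((((q^16 · p^12) · p^4) · p^6) / q^5) / q^2    [power of a power]
= p^22·q^9    [quotient of powers; product of powers]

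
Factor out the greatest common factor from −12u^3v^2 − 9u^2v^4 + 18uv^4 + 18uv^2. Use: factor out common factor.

−12u^3v^2 − 9u^2v^4 + 18uv^4 + 18uv^2
= 3(−4u^3v^2 − 3u^2v^4 + 6uv^4 + 6uv^2)    [factor out 3]
= 3uv^2(−4u^2 − 3uv^2 + 6v^2 + 6)    [factor out uv^2]

3uv^2(−4u^2 − 3uv^2 + 6v^2 + 6)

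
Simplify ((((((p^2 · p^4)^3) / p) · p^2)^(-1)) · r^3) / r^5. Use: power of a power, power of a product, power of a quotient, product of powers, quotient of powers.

p^(-19)r^(-2)

((((((p^2 · p^4)^3) / p) · p^2)^(-1)) · r^3) / r^5
= ((((((p^2 · p^4)^3) / p)^(-1)) · ((p^2)^(-1))) · r^3) / r^5    [power of a product]
= ((((((p^2 · p^4)^3)^(-1)) / (p^(-1))) · ((p^2)^(-1))) · r^3) / r^5    [power of a quotient]
= (((((p^2 · p^4)^(-3)) / (p^(-1))) · ((p^2)^(-1))) · r^3) / r^5    [power of a power]
= ((((((p^2)^(-3)) · ((p^4)^(-3))) / (p^(-1))) · ((p^2)^(-1))) · r^3) / r^5    [power of a product]
= ((((p^(-6) · ((p^4)^(-3))) / (p^(-1))) · ((p^2)^(-1))) · r^3) / r^5    [power of a power]
= ((((p^(-6) · p^(-12)) / (p^(-1))) · ((p^2)^(-1))) · r^3) / r^5    [power of a power]
= (((p^(-18) / (p^(-1))) · ((p^2)^(-1))) · r^3) / r^5    [product of powers]
= ((p^(-17) · ((p^2)^(-1))) · r^3) / r^5    [quotient of powers]
= ((p^(-17) · p^(-2)) · r^3) / r^5    [power of a power]
= (p^(-19) · r^3) / r^5    [product of powers]
= p^(-19)r^(-2)    [quotient of powers]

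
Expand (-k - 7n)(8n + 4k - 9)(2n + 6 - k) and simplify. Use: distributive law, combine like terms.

(-k - 7n)(8n + 4k - 9)(2n + 6 - k)
= (-8kn - 4k^2 + 9k - 56n^2 - 28kn + 63n)(2n + 6 - k)    [distributive law]
= (-36kn - 4k^2 + 9k - 56n^2 + 63n)(2n + 6 - k)    [combine like terms]
= -72kn^2 - 216kn + 36k^2n - 8k^2n - 24k^2 + 4k^3 + 18kn + 54k - 9k^2 - 112n^3 - 336n^2 + 56kn^2 + 126n^2 + 378n - 63kn    [distributive law]
= -16kn^2 - 261kn + 28k^2n - 33k^2 + 4k^3 + 54k - 112n^3 - 210n^2 + 378n    [combine like terms]

-16kn^2 - 261kn + 28k^2n - 33k^2 + 4k^3 + 54k - 112n^3 - 210n^2 + 378n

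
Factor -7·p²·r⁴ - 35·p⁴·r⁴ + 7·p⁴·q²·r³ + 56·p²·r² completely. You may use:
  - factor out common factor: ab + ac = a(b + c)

7·p²·r²(-r² - 5·p²·r² + p²·q²·r + 8)

-7·p²·r⁴ - 35·p⁴·r⁴ + 7·p⁴·q²·r³ + 56·p²·r²
= 7(-p²·r⁴ - 5·p⁴·r⁴ + p⁴·q²·r³ + 8·p²·r²)    [factor out 7]
= 7·p²·r²(-r² - 5·p²·r² + p²·q²·r + 8)    [factor out p²·r²]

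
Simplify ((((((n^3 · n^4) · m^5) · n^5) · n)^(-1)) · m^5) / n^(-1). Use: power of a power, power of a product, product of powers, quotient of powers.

n^(-12)

((((((n^3 · n^4) · m^5) · n^5) · n)^(-1)) · m^5) / n^(-1)
= ((((((n^3 · n^4) · m^5) · n^5)^(-1)) · (n^(-1))) · m^5) / n^(-1)    [power of a product]
= ((((((n^3 · n^4) · m^5)^(-1)) · ((n^5)^(-1))) · (n^(-1))) · m^5) / n^(-1)    [power of a product]
= ((((((n^3 · n^4)^(-1)) · ((m^5)^(-1))) · ((n^5)^(-1))) · (n^(-1))) · m^5) / n^(-1)    [power of a product]
= (((((((n^3)^(-1)) · ((n^4)^(-1))) · ((m^5)^(-1))) · ((n^5)^(-1))) · (n^(-1))) · m^5) / n^(-1)    [power of a product]
= (((((n^(-3) · ((n^4)^(-1))) · ((m^5)^(-1))) · ((n^5)^(-1))) · (n^(-1))) · m^5) / n^(-1)    [power of a power]
= (((((n^(-3) · n^(-4)) · ((m^5)^(-1))) · ((n^5)^(-1))) · (n^(-1))) · m^5) / n^(-1)    [power of a power]
= ((((n^(-7) · ((m^5)^(-1))) · ((n^5)^(-1))) · (n^(-1))) · m^5) / n^(-1)    [product of powers]
= ((((n^(-7) · m^(-5)) · ((n^5)^(-1))) · (n^(-1))) · m^5) / n^(-1)    [power of a power]
= ((((n^(-7) · m^(-5)) · n^(-5)) · (n^(-1))) · m^5) / n^(-1)    [power of a power]
= n^(-12)    [quotient of powers; product of powers]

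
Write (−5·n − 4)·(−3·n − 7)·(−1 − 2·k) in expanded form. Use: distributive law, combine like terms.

(−5·n − 4)·(−3·n − 7)·(−1 − 2·k)
= (15·n^2 + 35·n + 12·n + 28)·(−1 − 2·k)    [distributive law]
= (15·n^2 + 47·n + 28)·(−1 − 2·k)    [combine like terms]
= −15·n^2 − 30·k·n^2 − 47·n − 94·k·n − 28 − 56·k    [distributive law]

−15·n^2 − 30·k·n^2 − 47·n − 94·k·n − 28 − 56·k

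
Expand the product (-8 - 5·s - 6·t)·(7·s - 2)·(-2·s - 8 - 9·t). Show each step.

372·s² + 336·s + 726·s·t - 128 - 240·t + 70·s³ + 399·s²·t + 378·s·t² - 108·t²

(-8 - 5·s - 6·t)·(7·s - 2)·(-2·s - 8 - 9·t)
= (-56·s + 16 - 35·s² + 10·s - 42·s·t + 12·t)·(-2·s - 8 - 9·t)    [distributive law]
= (-46·s + 16 - 35·s² - 42·s·t + 12·t)·(-2·s - 8 - 9·t)    [combine like terms]
= 92·s² + 368·s + 414·s·t - 32·s - 128 - 144·t + 70·s³ + 280·s² + 315·s²·t + 84·s²·t + 336·s·t + 378·s·t² - 24·s·t - 96·t - 108·t²    [distributive law]
= 372·s² + 336·s + 726·s·t - 128 - 240·t + 70·s³ + 399·s²·t + 378·s·t² - 108·t²    [combine like terms]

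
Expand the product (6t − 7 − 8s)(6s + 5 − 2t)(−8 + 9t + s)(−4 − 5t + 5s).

(6t − 7 − 8s)(6s + 5 − 2t)(−8 + 9t + s)(−4 − 5t + 5s)
= (36st + 30t − 12t^2 − 42s − 35 + 14t − 48s^2 − 40s + 16st)(−8 + 9t + s)(−4 − 5t + 5s)    [distributive law]
= (52st + 44t − 12t^2 − 82s − 35 − 48s^2)(−8 + 9t + s)(−4 − 5t + 5s)    [combine like terms]
= (−416st + 468st^2 + 52s^2t − 352t + 396t^2 + 44st + 96t^2 − 108t^3 − 12st^2 + 656s − 738st − 82s^2 + 280 − 315t − 35s + 384s^2 − 432s^2t − 48s^3)(−4 − 5t + 5s)    [distributive law]
= (−1110st + 456st^2 − 380s^2t − 667t + 492t^2 − 108t^3 + 621s + 302s^2 + 280 − 48s^3)(−4 − 5t + 5s)    [combine like terms]
= 4440st + 5550st^2 − 5550s^2t − 1824st^2 − 2280st^3 + 2280s^2t^2 + 1520s^2t + 1900s^2t^2 − 1900s^3t + 2668t + 3335t^2 − 3335st − 1968t^2 − 2460t^3 + 2460st^2 + 432t^3 + 540t^4 − 540st^3 − 2484s − 3105st + 3105s^2 − 1208s^2 − 1510s^2t + 1510s^3 − 1120 − 1400t + 1400s + 192s^3 + 240s^3t − 240s^4    [distributive law]
= −2000st + 6186st^2 − 5540s^2t − 2820st^3 + 4180s^2t^2 − 1660s^3t + 1268t + 1367t^2 − 2028t^3 + 540t^4 − 1084s + 1897s^2 + 1702s^3 − 1120 − 240s^4    [combine like terms]

−2000st + 6186st^2 − 5540s^2t − 2820st^3 + 4180s^2t^2 − 1660s^3t + 1268t + 1367t^2 − 2028t^3 + 540t^4 − 1084s + 1897s^2 + 1702s^3 − 1120 − 240s^4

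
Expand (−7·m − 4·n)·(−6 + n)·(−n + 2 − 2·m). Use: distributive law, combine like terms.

(−7·m − 4·n)·(−6 + n)·(−n + 2 − 2·m)
= (42·m − 7·m·n + 24·n − 4·n²)·(−n + 2 − 2·m)    [distributive law]
= −42·m·n + 84·m − 84·m² + 7·m·n² − 14·m·n + 14·m²·n − 24·n² + 48·n − 48·m·n + 4·n³ − 8·n² + 8·m·n²    [distributive law]
= −104·m·n + 84·m − 84·m² + 15·m·n² + 14·m²·n − 32·n² + 48·n + 4·n³    [combine like terms]

−104·m·n + 84·m − 84·m² + 15·m·n² + 14·m²·n − 32·n² + 48·n + 4·n³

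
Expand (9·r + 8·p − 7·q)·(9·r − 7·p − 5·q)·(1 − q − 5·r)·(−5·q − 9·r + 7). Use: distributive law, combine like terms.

(9·r + 8·p − 7·q)·(9·r − 7·p − 5·q)·(1 − q − 5·r)·(−5·q − 9·r + 7)
= (81·r^2 − 63·p·r − 45·q·r + 72·p·r − 56·p^2 − 40·p·q − 63·q·r + 49·p·q + 35·q^2)·(1 − q − 5·r)·(−5·q − 9·r + 7)    [distributive law]
= (81·r^2 + 9·p·r − 108·q·r − 56·p^2 + 9·p·q + 35·q^2)·(1 − q − 5·r)·(−5·q − 9·r + 7)    [combine like terms]
= (81·r^2 − 81·q·r^2 − 405·r^3 + 9·p·r − 9·p·q·r − 45·p·r^2 − 108·q·r + 108·q^2·r + 540·q·r^2 − 56·p^2 + 56·p^2·q + 280·p^2·r + 9·p·q − 9·p·q^2 − 45·p·q·r + 35·q^2 − 35·q^3 − 175·q^2·r)·(−5·q − 9·r + 7)    [distributive law]
= (81·r^2 + 459·q·r^2 − 405·r^3 + 9·p·r − 54·p·q·r − 45·p·r^2 − 108·q·r − 67·q^2·r − 56·p^2 + 56·p^2·q + 280·p^2·r + 9·p·q − 9·p·q^2 + 35·q^2 − 35·q^3)·(−5·q − 9·r + 7)    [combine like terms]
= −405·q·r^2 − 729·r^3 + 567·r^2 − 2295·q^2·r^2 − 4131·q·r^3 + 3213·q·r^2 + 2025·q·r^3 + 3645·r^4 − 2835·r^3 − 45·p·q·r − 81·p·r^2 + 63·p·r + 270·p·q^2·r + 486·p·q·r^2 − 378·p·q·r + 225·p·q·r^2 + 405·p·r^3 − 315·p·r^2 + 540·q^2·r + 972·q·r^2 − 756·q·r + 335·q^3·r + 603·q^2·r^2 − 469·q^2·r + 280·p^2·q + 504·p^2·r − 392·p^2 − 280·p^2·q^2 − 504·p^2·q·r + 392·p^2·q − 1400·p^2·q·r − 2520·p^2·r^2 + 1960·p^2·r − 45·p·q^2 − 81·p·q·r + 63·p·q + 45·p·q^3 + 81·p·q^2·r − 63·p·q^2 − 175·q^3 − 315·q^2·r + 245·q^2 + 175·q^4 + 315·q^3·r − 245·q^3    [distributive law]
= 3780·q·r^2 − 3564·r^3 + 567·r^2 − 1692·q^2·r^2 − 2106·q·r^3 + 3645·r^4 − 504·p·q·r − 396·p·r^2 + 63·p·r + 351·p·q^2·r + 711·p·q·r^2 + 405·p·r^3 − 244·q^2·r − 756·q·r + 650·q^3·r + 672·p^2·q + 2464·p^2·r − 392·p^2 − 280·p^2·q^2 − 1904·p^2·q·r − 2520·p^2·r^2 − 108·p·q^2 + 63·p·q + 45·p·q^3 − 420·q^3 + 245·q^2 + 175·q^4    [combine like terms]

3780·q·r^2 − 3564·r^3 + 567·r^2 − 1692·q^2·r^2 − 2106·q·r^3 + 3645·r^4 − 504·p·q·r − 396·p·r^2 + 63·p·r + 351·p·q^2·r + 711·p·q·r^2 + 405·p·r^3 − 244·q^2·r − 756·q·r + 650·q^3·r + 672·p^2·q + 2464·p^2·r − 392·p^2 − 280·p^2·q^2 − 1904·p^2·q·r − 2520·p^2·r^2 − 108·p·q^2 + 63·p·q + 45·p·q^3 − 420·q^3 + 245·q^2 + 175·q^4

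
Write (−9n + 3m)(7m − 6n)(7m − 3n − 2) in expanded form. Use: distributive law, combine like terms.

−630m^2n + 621mn^2 + 162mn − 162n^3 − 108n^2 + 147m^3 − 42m^2

(−9n + 3m)(7m − 6n)(7m − 3n − 2)
= (−63mn + 54n^2 + 21m^2 − 18mn)(7m − 3n − 2)    [distributive law]
= (−81mn + 54n^2 + 21m^2)(7m − 3n − 2)    [combine like terms]
= −567m^2n + 243mn^2 + 162mn + 378mn^2 − 162n^3 − 108n^2 + 147m^3 − 63m^2n − 42m^2    [distributive law]
= −630m^2n + 621mn^2 + 162mn − 162n^3 − 108n^2 + 147m^3 − 42m^2    [combine like terms]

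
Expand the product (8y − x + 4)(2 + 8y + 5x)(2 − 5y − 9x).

56y − 112y^2 − 458xy − 320y^3 − 736xy^2 − 263x^2y − 36x − 172x^2 + 45x^3 + 16

(8y − x + 4)(2 + 8y + 5x)(2 − 5y − 9x)
= (16y + 64y^2 + 40xy − 2x − 8xy − 5x^2 + 8 + 32y + 20x)(2 − 5y − 9x)    [distributive law]
= (48y + 64y^2 + 32xy + 18x − 5x^2 + 8)(2 − 5y − 9x)    [combine like terms]
= 96y − 240y^2 − 432xy + 128y^2 − 320y^3 − 576xy^2 + 64xy − 160xy^2 − 288x^2y + 36x − 90xy − 162x^2 − 10x^2 + 25x^2y + 45x^3 + 16 − 40y − 72x    [distributive law]
= 56y − 112y^2 − 458xy − 320y^3 − 736xy^2 − 263x^2y − 36x − 172x^2 + 45x^3 + 16    [combine like terms]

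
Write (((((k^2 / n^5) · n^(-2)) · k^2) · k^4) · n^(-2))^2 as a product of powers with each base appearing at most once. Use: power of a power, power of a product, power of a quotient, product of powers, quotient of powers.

(((((k^2 / n^5) · n^(-2)) · k^2) · k^4) · n^(-2))^2
= (((((k^2 / n^5) · n^(-2)) · k^2) · k^4)^2) · ((n^(-2))^2)    [power of a product]
= (((((k^2 / n^5) · n^(-2)) · k^2)^2) · ((k^4)^2)) · ((n^(-2))^2)    [power of a product]
= (((((k^2 / n^5) · n^(-2))^2) · ((k^2)^2)) · ((k^4)^2)) · ((n^(-2))^2)    [power of a product]
= (((((k^2 / n^5)^2) · ((n^(-2))^2)) · ((k^2)^2)) · ((k^4)^2)) · ((n^(-2))^2)    [power of a product]
= ((((((k^2)^2) / ((n^5)^2)) · ((n^(-2))^2)) · ((k^2)^2)) · ((k^4)^2)) · ((n^(-2))^2)    [power of a quotient]
= ((((k^4 / ((n^5)^2)) · ((n^(-2))^2)) · ((k^2)^2)) · ((k^4)^2)) · ((n^(-2))^2)    [power of a power]
= ((((k^4 / n^10) · ((n^(-2))^2)) · ((k^2)^2)) · ((k^4)^2)) · ((n^(-2))^2)    [power of a power]
= ((((k^4 / n^10) · n^(-4)) · ((k^2)^2)) · ((k^4)^2)) · ((n^(-2))^2)    [power of a power]
= ((((k^4 / n^10) · n^(-4)) · k^4) · ((k^4)^2)) · ((n^(-2))^2)    [power of a power]
= ((((k^4 / n^10) · n^(-4)) · k^4) · k^8) · ((n^(-2))^2)    [power of a power]
= ((((k^4 / n^10) · n^(-4)) · k^4) · k^8) · n^(-4)    [power of a power]
= k^16n^(-18)    [quotient of powers; product of powers]

k^16n^(-18)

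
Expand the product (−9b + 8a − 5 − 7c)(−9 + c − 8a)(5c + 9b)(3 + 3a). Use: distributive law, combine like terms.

2781bc + 5589abc + 2187b^2 + 4131ab^2 − 324bc^2 − 324abc^2 − 243b^2c − 243ab^2c + 2808a^2bc + 1944a^2b^2 + 195ac − 1440a^2c + 351ab − 2592a^2b + 1830ac^2 + 960a^2c^2 − 960a^3c − 1728a^3b + 675c + 1215b + 870c^2 − 105c^3 − 105ac^3

(−9b + 8a − 5 − 7c)(−9 + c − 8a)(5c + 9b)(3 + 3a)
= (81b − 9bc + 72ab − 72a + 8ac − 64a^2 + 45 − 5c + 40a + 63c − 7c^2 + 56ac)(5c + 9b)(3 + 3a)    [distributive law]
= (81b − 9bc + 72ab − 32a + 64ac − 64a^2 + 45 + 58c − 7c^2)(5c + 9b)(3 + 3a)    [combine like terms]
= (405bc + 729b^2 − 45bc^2 − 81b^2c + 360abc + 648ab^2 − 160ac − 288ab + 320ac^2 + 576abc − 320a^2c − 576a^2b + 225c + 405b + 290c^2 + 522bc − 35c^3 − 63bc^2)(3 + 3a)    [distributive law]
= (927bc + 729b^2 − 108bc^2 − 81b^2c + 936abc + 648ab^2 − 160ac − 288ab + 320ac^2 − 320a^2c − 576a^2b + 225c + 405b + 290c^2 − 35c^3)(3 + 3a)    [combine like terms]
= 2781bc + 2781abc + 2187b^2 + 2187ab^2 − 324bc^2 − 324abc^2 − 243b^2c − 243ab^2c + 2808abc + 2808a^2bc + 1944ab^2 + 1944a^2b^2 − 480ac − 480a^2c − 864ab − 864a^2b + 960ac^2 + 960a^2c^2 − 960a^2c − 960a^3c − 1728a^2b − 1728a^3b + 675c + 675ac + 1215b + 1215ab + 870c^2 + 870ac^2 − 105c^3 − 105ac^3    [distributive law]
= 2781bc + 5589abc + 2187b^2 + 4131ab^2 − 324bc^2 − 324abc^2 − 243b^2c − 243ab^2c + 2808a^2bc + 1944a^2b^2 + 195ac − 1440a^2c + 351ab − 2592a^2b + 1830ac^2 + 960a^2c^2 − 960a^3c − 1728a^3b + 675c + 1215b + 870c^2 − 105c^3 − 105ac^3    [combine like terms]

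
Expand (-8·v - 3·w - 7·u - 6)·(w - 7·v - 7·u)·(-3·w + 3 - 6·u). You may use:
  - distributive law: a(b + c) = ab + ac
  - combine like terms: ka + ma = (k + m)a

(-8·v - 3·w - 7·u - 6)·(w - 7·v - 7·u)·(-3·w + 3 - 6·u)
= (-8·v·w + 56·v^2 + 56·u·v - 3·w^2 + 21·v·w + 21·u·w - 7·u·w + 49·u·v + 49·u^2 - 6·w + 42·v + 42·u)·(-3·w + 3 - 6·u)    [distributive law]
= (13·v·w + 56·v^2 + 105·u·v - 3·w^2 + 14·u·w + 49·u^2 - 6·w + 42·v + 42·u)·(-3·w + 3 - 6·u)    [combine like terms]
= -39·v·w^2 + 39·v·w - 78·u·v·w - 168·v^2·w + 168·v^2 - 336·u·v^2 - 315·u·v·w + 315·u·v - 630·u^2·v + 9·w^3 - 9·w^2 + 18·u·w^2 - 42·u·w^2 + 42·u·w - 84·u^2·w - 147·u^2·w + 147·u^2 - 294·u^3 + 18·w^2 - 18·w + 36·u·w - 126·v·w + 126·v - 252·u·v - 126·u·w + 126·u - 252·u^2    [distributive law]
= -39·v·w^2 - 87·v·w - 393·u·v·w - 168·v^2·w + 168·v^2 - 336·u·v^2 + 63·u·v - 630·u^2·v + 9·w^3 + 9·w^2 - 24·u·w^2 - 48·u·w - 231·u^2·w - 105·u^2 - 294·u^3 - 18·w + 126·v + 126·u    [combine like terms]

-39·v·w^2 - 87·v·w - 393·u·v·w - 168·v^2·w + 168·v^2 - 336·u·v^2 + 63·u·v - 630·u^2·v + 9·w^3 + 9·w^2 - 24·u·w^2 - 48·u·w - 231·u^2·w - 105·u^2 - 294·u^3 - 18·w + 126·v + 126·u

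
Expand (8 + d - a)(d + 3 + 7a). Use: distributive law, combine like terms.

11d + 24 + 53a + d^2 + 6ad - 7a^2

(8 + d - a)(d + 3 + 7a)
= 8d + 24 + 56a + d^2 + 3d + 7ad - ad - 3a - 7a^2    [distributive law]
= 11d + 24 + 53a + d^2 + 6ad - 7a^2    [combine like terms]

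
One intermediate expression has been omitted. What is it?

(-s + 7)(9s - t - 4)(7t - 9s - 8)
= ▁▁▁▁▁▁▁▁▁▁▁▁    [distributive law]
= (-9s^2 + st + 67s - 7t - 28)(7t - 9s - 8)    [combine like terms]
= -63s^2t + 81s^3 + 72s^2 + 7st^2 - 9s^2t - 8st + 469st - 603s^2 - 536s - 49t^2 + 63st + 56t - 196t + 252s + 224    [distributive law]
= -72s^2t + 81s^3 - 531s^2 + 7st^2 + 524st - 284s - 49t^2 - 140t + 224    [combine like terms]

By distributive law:

(-9s^2 + st + 4s + 63s - 7t - 28)(7t - 9s - 8)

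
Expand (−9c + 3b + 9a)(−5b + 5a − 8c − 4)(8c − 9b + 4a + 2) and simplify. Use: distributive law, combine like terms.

(−9c + 3b + 9a)(−5b + 5a − 8c − 4)(8c − 9b + 4a + 2)
= (45bc − 45ac + 72c^2 + 36c − 15b^2 + 15ab − 24bc − 12b − 45ab + 45a^2 − 72ac − 36a)(8c − 9b + 4a + 2)    [distributive law]
= (21bc − 117ac + 72c^2 + 36c − 15b^2 − 30ab − 12b + 45a^2 − 36a)(8c − 9b + 4a + 2)    [combine like terms]
= 168bc^2 − 189b^2c + 84abc + 42bc − 936ac^2 + 1053abc − 468a^2c − 234ac + 576c^3 − 648bc^2 + 288ac^2 + 144c^2 + 288c^2 − 324bc + 144ac + 72c − 120b^2c + 135b^3 − 60ab^2 − 30b^2 − 240abc + 270ab^2 − 120a^2b − 60ab − 96bc + 108b^2 − 48ab − 24b + 360a^2c − 405a^2b + 180a^3 + 90a^2 − 288ac + 324ab − 144a^2 − 72a    [distributive law]
= −480bc^2 − 309b^2c + 897abc − 378bc − 648ac^2 − 108a^2c − 378ac + 576c^3 + 432c^2 + 72c + 135b^3 + 210ab^2 + 78b^2 − 525a^2b + 216ab − 24b + 180a^3 − 54a^2 − 72a    [combine like terms]

−480bc^2 − 309b^2c + 897abc − 378bc − 648ac^2 − 108a^2c − 378ac + 576c^3 + 432c^2 + 72c + 135b^3 + 210ab^2 + 78b^2 − 525a^2b + 216ab − 24b + 180a^3 − 54a^2 − 72a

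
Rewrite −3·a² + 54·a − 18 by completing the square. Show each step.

−3·a² + 54·a − 18
= −3(a² − 18·a) − 18    [factor out -3 from the a-terms]
= −3(a² − 18·a + 81 − 81) − 18    [add and subtract 81 inside the bracket]
= −3(a − 9)² + 243 − 18    [perfect-square identity]
= −3(a − 9)² + 225    [combine constants]

−3(a − 9)² + 225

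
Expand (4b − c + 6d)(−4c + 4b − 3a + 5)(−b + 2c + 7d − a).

(4b − c + 6d)(−4c + 4b − 3a + 5)(−b + 2c + 7d − a)
= (−16bc + 16b^2 − 12ab + 20b + 4c^2 − 4bc + 3ac − 5c − 24cd + 24bd − 18ad + 30d)(−b + 2c + 7d − a)    [distributive law]
= (−20bc + 16b^2 − 12ab + 20b + 4c^2 + 3ac − 5c − 24cd + 24bd − 18ad + 30d)(−b + 2c + 7d − a)    [combine like terms]
= 20b^2c − 40bc^2 − 140bcd + 20abc − 16b^3 + 32b^2c + 112b^2d − 16ab^2 + 12ab^2 − 24abc − 84abd + 12a^2b − 20b^2 + 40bc + 140bd − 20ab − 4bc^2 + 8c^3 + 28c^2d − 4ac^2 − 3abc + 6ac^2 + 21acd − 3a^2c + 5bc − 10c^2 − 35cd + 5ac + 24bcd − 48c^2d − 168cd^2 + 24acd − 24b^2d + 48bcd + 168bd^2 − 24abd + 18abd − 36acd − 126ad^2 + 18a^2d − 30bd + 60cd + 210d^2 − 30ad    [distributive law]
= 52b^2c − 44bc^2 − 68bcd − 7abc − 16b^3 + 88b^2d − 4ab^2 − 90abd + 12a^2b − 20b^2 + 45bc + 110bd − 20ab + 8c^3 − 20c^2d + 2ac^2 + 9acd − 3a^2c − 10c^2 + 25cd + 5ac − 168cd^2 + 168bd^2 − 126ad^2 + 18a^2d + 210d^2 − 30ad    [combine like terms]

52b^2c − 44bc^2 − 68bcd − 7abc − 16b^3 + 88b^2d − 4ab^2 − 90abd + 12a^2b − 20b^2 + 45bc + 110bd − 20ab + 8c^3 − 20c^2d + 2ac^2 + 9acd − 3a^2c − 10c^2 + 25cd + 5ac − 168cd^2 + 168bd^2 − 126ad^2 + 18a^2d + 210d^2 − 30ad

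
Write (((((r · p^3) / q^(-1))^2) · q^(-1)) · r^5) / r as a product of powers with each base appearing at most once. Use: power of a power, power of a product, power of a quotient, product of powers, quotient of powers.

p^6qr^6

(((((r · p^3) / q^(-1))^2) · q^(-1)) · r^5) / r
= (((((r · p^3)^2) / ((q^(-1))^2)) · q^(-1)) · r^5) / r    [power of a quotient]
= (((((r^2) · ((p^3)^2)) / ((q^(-1))^2)) · q^(-1)) · r^5) / r    [power of a product]
= ((((r^2 · p^6) / ((q^(-1))^2)) · q^(-1)) · r^5) / r    [power of a power]
= ((((r^2 · p^6) / q^(-2)) · q^(-1)) · r^5) / r    [power of a power]
= p^6qr^6    [quotient of powers; product of powers]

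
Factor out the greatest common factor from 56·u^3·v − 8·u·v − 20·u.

56·u^3·v − 8·u·v − 20·u
= 4(14·u^3·v − 2·u·v − 5·u)    [factor out 4]
= 4·u(14·u^2·v − 2·v − 5)    [factor out u]

4·u(14·u^2·v − 2·v − 5)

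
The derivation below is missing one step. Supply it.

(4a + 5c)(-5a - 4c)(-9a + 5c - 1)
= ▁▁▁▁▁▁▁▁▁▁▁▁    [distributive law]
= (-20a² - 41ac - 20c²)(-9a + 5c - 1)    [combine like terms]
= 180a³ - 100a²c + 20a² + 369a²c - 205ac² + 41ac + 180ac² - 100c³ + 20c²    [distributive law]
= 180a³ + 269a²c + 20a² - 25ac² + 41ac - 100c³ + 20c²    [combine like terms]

By distributive law:

(-20a² - 16ac - 25ac - 20c²)(-9a + 5c - 1)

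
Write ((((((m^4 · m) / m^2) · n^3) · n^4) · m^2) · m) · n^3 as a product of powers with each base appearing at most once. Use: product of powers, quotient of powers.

((((((m^4 · m) / m^2) · n^3) · n^4) · m^2) · m) · n^3
= (((((m^5 / m^2) · n^3) · n^4) · m^2) · m) · n^3    [product of powers]
= ((((m^3 · n^3) · n^4) · m^2) · m) · n^3    [quotient of powers]
= m^6·n^10    [product of powers]

m^6·n^10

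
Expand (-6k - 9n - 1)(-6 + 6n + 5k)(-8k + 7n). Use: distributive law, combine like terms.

(-6k - 9n - 1)(-6 + 6n + 5k)(-8k + 7n)
= (36k - 36kn - 30k^2 + 54n - 54n^2 - 45kn + 6 - 6n - 5k)(-8k + 7n)    [distributive law]
= (31k - 81kn - 30k^2 + 48n - 54n^2 + 6)(-8k + 7n)    [combine like terms]
= -248k^2 + 217kn + 648k^2n - 567kn^2 + 240k^3 - 210k^2n - 384kn + 336n^2 + 432kn^2 - 378n^3 - 48k + 42n    [distributive law]
= -248k^2 - 167kn + 438k^2n - 135kn^2 + 240k^3 + 336n^2 - 378n^3 - 48k + 42n    [combine like terms]

-248k^2 - 167kn + 438k^2n - 135kn^2 + 240k^3 + 336n^2 - 378n^3 - 48k + 42n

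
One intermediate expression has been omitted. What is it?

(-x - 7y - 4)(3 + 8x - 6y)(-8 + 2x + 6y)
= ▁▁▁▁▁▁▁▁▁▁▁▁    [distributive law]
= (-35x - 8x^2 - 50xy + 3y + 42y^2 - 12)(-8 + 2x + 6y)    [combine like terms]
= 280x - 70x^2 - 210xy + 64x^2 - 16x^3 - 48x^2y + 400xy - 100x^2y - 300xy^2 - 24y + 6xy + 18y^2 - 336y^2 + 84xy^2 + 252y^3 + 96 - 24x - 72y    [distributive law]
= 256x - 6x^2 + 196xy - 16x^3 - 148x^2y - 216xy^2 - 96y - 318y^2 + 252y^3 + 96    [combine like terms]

Applying distributive law to the line above:

(-3x - 8x^2 + 6xy - 21y - 56xy + 42y^2 - 12 - 32x + 24y)(-8 + 2x + 6y)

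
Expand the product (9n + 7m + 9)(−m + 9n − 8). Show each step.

(9n + 7m + 9)(−m + 9n − 8)
= −9mn + 81n² − 72n − 7m² + 63mn − 56m − 9m + 81n − 72    [distributive law]
= 54mn + 81n² + 9n − 7m² − 65m − 72    [combine like terms]

54mn + 81n² + 9n − 7m² − 65m − 72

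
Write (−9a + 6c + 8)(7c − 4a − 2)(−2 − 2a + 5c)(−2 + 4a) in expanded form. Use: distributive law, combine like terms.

(−9a + 6c + 8)(7c − 4a − 2)(−2 − 2a + 5c)(−2 + 4a)
= (−63ac + 36a^2 + 18a + 42c^2 − 24ac − 12c + 56c − 32a − 16)(−2 − 2a + 5c)(−2 + 4a)    [distributive law]
= (−87ac + 36a^2 − 14a + 42c^2 + 44c − 16)(−2 − 2a + 5c)(−2 + 4a)    [combine like terms]
= (174ac + 174a^2c − 435ac^2 − 72a^2 − 72a^3 + 180a^2c + 28a + 28a^2 − 70ac − 84c^2 − 84ac^2 + 210c^3 − 88c − 88ac + 220c^2 + 32 + 32a − 80c)(−2 + 4a)    [distributive law]
= (16ac + 354a^2c − 519ac^2 − 44a^2 − 72a^3 + 60a + 136c^2 + 210c^3 − 168c + 32)(−2 + 4a)    [combine like terms]
= −32ac + 64a^2c − 708a^2c + 1416a^3c + 1038ac^2 − 2076a^2c^2 + 88a^2 − 176a^3 + 144a^3 − 288a^4 − 120a + 240a^2 − 272c^2 + 544ac^2 − 420c^3 + 840ac^3 + 336c − 672ac − 64 + 128a    [distributive law]
= −704ac − 644a^2c + 1416a^3c + 1582ac^2 − 2076a^2c^2 + 328a^2 − 32a^3 − 288a^4 + 8a − 272c^2 − 420c^3 + 840ac^3 + 336c − 64    [combine like terms]

−704ac − 644a^2c + 1416a^3c + 1582ac^2 − 2076a^2c^2 + 328a^2 − 32a^3 − 288a^4 + 8a − 272c^2 − 420c^3 + 840ac^3 + 336c − 64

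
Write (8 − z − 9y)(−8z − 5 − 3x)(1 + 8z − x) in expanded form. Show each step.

(8 − z − 9y)(−8z − 5 − 3x)(1 + 8z − x)
= (−64z − 40 − 24x + 8z^2 + 5z + 3xz + 72yz + 45y + 27xy)(1 + 8z − x)    [distributive law]
= (−59z − 40 − 24x + 8z^2 + 3xz + 72yz + 45y + 27xy)(1 + 8z − x)    [combine like terms]
= −59z − 472z^2 + 59xz − 40 − 320z + 40x − 24x − 192xz + 24x^2 + 8z^2 + 64z^3 − 8xz^2 + 3xz + 24xz^2 − 3x^2z + 72yz + 576yz^2 − 72xyz + 45y + 360yz − 45xy + 27xy + 216xyz − 27x^2y    [distributive law]
= −379z − 464z^2 − 130xz − 40 + 16x + 24x^2 + 64z^3 + 16xz^2 − 3x^2z + 432yz + 576yz^2 + 144xyz + 45y − 18xy − 27x^2y    [combine like terms]

−379z − 464z^2 − 130xz − 40 + 16x + 24x^2 + 64z^3 + 16xz^2 − 3x^2z + 432yz + 576yz^2 + 144xyz + 45y − 18xy − 27x^2y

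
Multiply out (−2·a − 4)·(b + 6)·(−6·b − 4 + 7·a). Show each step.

(−2·a − 4)·(b + 6)·(−6·b − 4 + 7·a)
= (−2·a·b − 12·a − 4·b − 24)·(−6·b − 4 + 7·a)    [distributive law]
= 12·a·b^2 + 8·a·b − 14·a^2·b + 72·a·b + 48·a − 84·a^2 + 24·b^2 + 16·b − 28·a·b + 144·b + 96 − 168·a    [distributive law]
= 12·a·b^2 + 52·a·b − 14·a^2·b − 120·a − 84·a^2 + 24·b^2 + 160·b + 96    [combine like terms]

12·a·b^2 + 52·a·b − 14·a^2·b − 120·a − 84·a^2 + 24·b^2 + 160·b + 96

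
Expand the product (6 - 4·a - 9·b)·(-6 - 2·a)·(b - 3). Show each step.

(6 - 4·a - 9·b)·(-6 - 2·a)·(b - 3)
= (-36 - 12·a + 24·a + 8·a^2 + 54·b + 18·a·b)·(b - 3)    [distributive law]
= (-36 + 12·a + 8·a^2 + 54·b + 18·a·b)·(b - 3)    [combine like terms]
= -36·b + 108 + 12·a·b - 36·a + 8·a^2·b - 24·a^2 + 54·b^2 - 162·b + 18·a·b^2 - 54·a·b    [distributive law]
= -198·b + 108 - 42·a·b - 36·a + 8·a^2·b - 24·a^2 + 54·b^2 + 18·a·b^2    [combine like terms]

-198·b + 108 - 42·a·b - 36·a + 8·a^2·b - 24·a^2 + 54·b^2 + 18·a·b^2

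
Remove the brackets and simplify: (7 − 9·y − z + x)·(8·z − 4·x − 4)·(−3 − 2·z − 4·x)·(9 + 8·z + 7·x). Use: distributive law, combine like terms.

(7 − 9·y − z + x)·(8·z − 4·x − 4)·(−3 − 2·z − 4·x)·(9 + 8·z + 7·x)
= (56·z − 28·x − 28 − 72·y·z + 36·x·y + 36·y − 8·z² + 4·x·z + 4·z + 8·x·z − 4·x² − 4·x)·(−3 − 2·z − 4·x)·(9 + 8·z + 7·x)    [distributive law]
= (60·z − 32·x − 28 − 72·y·z + 36·x·y + 36·y − 8·z² + 12·x·z − 4·x²)·(−3 − 2·z − 4·x)·(9 + 8·z + 7·x)    [combine like terms]
= (−180·z − 120·z² − 240·x·z + 96·x + 64·x·z + 128·x² + 84 + 56·z + 112·x + 216·y·z + 144·y·z² + 288·x·y·z − 108·x·y − 72·x·y·z − 144·x²·y − 108·y − 72·y·z − 144·x·y + 24·z² + 16·z³ + 32·x·z² − 36·x·z − 24·x·z² − 48·x²·z + 12·x² + 8·x²·z + 16·x³)·(9 + 8·z + 7·x)    [distributive law]
= (−124·z − 96·z² − 212·x·z + 208·x + 140·x² + 84 + 144·y·z + 144·y·z² + 216·x·y·z − 252·x·y − 144·x²·y − 108·y + 16·z³ + 8·x·z² − 40·x²·z + 16·x³)·(9 + 8·z + 7·x)    [combine like terms]
= −1116·z − 992·z² − 868·x·z − 864·z² − 768·z³ − 672·x·z² − 1908·x·z − 1696·x·z² − 1484·x²·z + 1872·x + 1664·x·z + 1456·x² + 1260·x² + 1120·x²·z + 980·x³ + 756 + 672·z + 588·x + 1296·y·z + 1152·y·z² + 1008·x·y·z + 1296·y·z² + 1152·y·z³ + 1008·x·y·z² + 1944·x·y·z + 1728·x·y·z² + 1512·x²·y·z − 2268·x·y − 2016·x·y·z − 1764·x²·y − 1296·x²·y − 1152·x²·y·z − 1008·x³·y − 972·y − 864·y·z − 756·x·y + 144·z³ + 128·z⁴ + 112·x·z³ + 72·x·z² + 64·x·z³ + 56·x²·z² − 360·x²·z − 320·x²·z² − 280·x³·z + 144·x³ + 128·x³·z + 112·x⁴    [distributive law]
= −444·z − 1856·z² − 1112·x·z − 624·z³ − 2296·x·z² − 724·x²·z + 2460·x + 2716·x² + 1124·x³ + 756 + 432·y·z + 2448·y·z² + 936·x·y·z + 1152·y·z³ + 2736·x·y·z² + 360·x²·y·z − 3024·x·y − 3060·x²·y − 1008·x³·y − 972·y + 128·z⁴ + 176·x·z³ − 264·x²·z² − 152·x³·z + 112·x⁴    [combine like terms]

−444·z − 1856·z² − 1112·x·z − 624·z³ − 2296·x·z² − 724·x²·z + 2460·x + 2716·x² + 1124·x³ + 756 + 432·y·z + 2448·y·z² + 936·x·y·z + 1152·y·z³ + 2736·x·y·z² + 360·x²·y·z − 3024·x·y − 3060·x²·y − 1008·x³·y − 972·y + 128·z⁴ + 176·x·z³ − 264·x²·z² − 152·x³·z + 112·x⁴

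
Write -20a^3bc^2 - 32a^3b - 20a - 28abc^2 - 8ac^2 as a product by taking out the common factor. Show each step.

-20a^3bc^2 - 32a^3b - 20a - 28abc^2 - 8ac^2
= 4(-5a^3bc^2 - 8a^3b - 5a - 7abc^2 - 2ac^2)    [factor out 4]
= 4a(-5a^2bc^2 - 8a^2b - 5 - 7bc^2 - 2c^2)    [factor out a]

4a(-5a^2bc^2 - 8a^2b - 5 - 7bc^2 - 2c^2)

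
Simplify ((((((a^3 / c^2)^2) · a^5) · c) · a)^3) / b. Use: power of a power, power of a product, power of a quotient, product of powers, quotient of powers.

((((((a^3 / c^2)^2) · a^5) · c) · a)^3) / b
= ((((((a^3 / c^2)^2) · a^5) · c)^3) · (a^3)) / b    [power of a product]
= ((((((a^3 / c^2)^2) · a^5)^3) · (c^3)) · (a^3)) / b    [power of a product]
= ((((((a^3 / c^2)^2)^3) · ((a^5)^3)) · (c^3)) · (a^3)) / b    [power of a product]
= (((((a^3 / c^2)^6) · ((a^5)^3)) · (c^3)) · (a^3)) / b    [power of a power]
= ((((((a^3)^6) / ((c^2)^6)) · ((a^5)^3)) · (c^3)) · (a^3)) / b    [power of a quotient]
= ((((a^18 / ((c^2)^6)) · ((a^5)^3)) · (c^3)) · (a^3)) / b    [power of a power]
= ((((a^18 / c^12) · ((a^5)^3)) · (c^3)) · (a^3)) / b    [power of a power]
= ((((a^18 / c^12) · a^15) · (c^3)) · (a^3)) / b    [power of a power]
= a^36b^(-1)c^(-9)    [quotient of powers; product of powers]

a^36b^(-1)c^(-9)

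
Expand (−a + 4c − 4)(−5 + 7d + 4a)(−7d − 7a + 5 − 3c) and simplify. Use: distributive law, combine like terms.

(−a + 4c − 4)(−5 + 7d + 4a)(−7d − 7a + 5 − 3c)
= (5a − 7ad − 4a^2 − 20c + 28cd + 16ac + 20 − 28d − 16a)(−7d − 7a + 5 − 3c)    [distributive law]
= (−11a − 7ad − 4a^2 − 20c + 28cd + 16ac + 20 − 28d)(−7d − 7a + 5 − 3c)    [combine like terms]
= 77ad + 77a^2 − 55a + 33ac + 49ad^2 + 49a^2d − 35ad + 21acd + 28a^2d + 28a^3 − 20a^2 + 12a^2c + 140cd + 140ac − 100c + 60c^2 − 196cd^2 − 196acd + 140cd − 84c^2d − 112acd − 112a^2c + 80ac − 48ac^2 − 140d − 140a + 100 − 60c + 196d^2 + 196ad − 140d + 84cd    [distributive law]
= 238ad + 57a^2 − 195a + 253ac + 49ad^2 + 77a^2d − 287acd + 28a^3 − 100a^2c + 364cd − 160c + 60c^2 − 196cd^2 − 84c^2d − 48ac^2 − 280d + 100 + 196d^2    [combine like terms]

238ad + 57a^2 − 195a + 253ac + 49ad^2 + 77a^2d − 287acd + 28a^3 − 100a^2c + 364cd − 160c + 60c^2 − 196cd^2 − 84c^2d − 48ac^2 − 280d + 100 + 196d^2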